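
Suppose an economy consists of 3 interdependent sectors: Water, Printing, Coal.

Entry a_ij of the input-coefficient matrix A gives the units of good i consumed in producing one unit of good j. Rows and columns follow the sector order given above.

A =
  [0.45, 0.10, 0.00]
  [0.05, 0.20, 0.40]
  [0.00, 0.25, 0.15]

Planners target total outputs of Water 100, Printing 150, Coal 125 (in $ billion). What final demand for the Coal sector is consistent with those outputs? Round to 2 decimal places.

d_3 = 68.75

I − A =
  [   0.55    -0.10     0.00]
  [  -0.05     0.80    -0.40]
  [   0.00    -0.25     0.85]
d = (I − A) x:
  d_1 = (+0.55)·100 + (-0.10)·150 + (+0.00)·125 = 40.00
  d_2 = (-0.05)·100 + (+0.80)·150 + (-0.40)·125 = 65.00
  d_3 = (+0.00)·100 + (-0.25)·150 + (+0.85)·125 = 68.75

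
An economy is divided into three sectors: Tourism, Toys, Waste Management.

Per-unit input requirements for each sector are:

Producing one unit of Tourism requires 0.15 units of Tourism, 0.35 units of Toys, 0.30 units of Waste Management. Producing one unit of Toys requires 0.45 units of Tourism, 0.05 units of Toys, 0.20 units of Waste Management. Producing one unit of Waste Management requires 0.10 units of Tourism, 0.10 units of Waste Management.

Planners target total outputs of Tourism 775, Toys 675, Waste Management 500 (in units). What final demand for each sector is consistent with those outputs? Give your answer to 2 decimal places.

I − A =
  [   0.85    -0.45    -0.10]
  [  -0.35     0.95     0.00]
  [  -0.30    -0.20     0.90]
d = (I − A) x:
  d_1 = (+0.85)·775 + (-0.45)·675 + (-0.10)·500 = 305.00
  d_2 = (-0.35)·775 + (+0.95)·675 + (+0.00)·500 = 370.00
  d_3 = (-0.30)·775 + (-0.20)·675 + (+0.90)·500 = 82.50

d_1 = 305.00, d_2 = 370.00, d_3 = 82.50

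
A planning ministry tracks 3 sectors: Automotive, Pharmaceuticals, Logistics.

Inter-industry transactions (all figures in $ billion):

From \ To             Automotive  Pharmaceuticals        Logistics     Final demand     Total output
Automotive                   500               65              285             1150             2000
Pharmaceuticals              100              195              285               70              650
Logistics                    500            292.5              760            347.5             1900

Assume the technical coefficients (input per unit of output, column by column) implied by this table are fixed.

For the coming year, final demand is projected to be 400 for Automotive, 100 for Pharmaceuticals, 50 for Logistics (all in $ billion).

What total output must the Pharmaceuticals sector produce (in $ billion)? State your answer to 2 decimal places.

x_P = 325.66

Technical coefficients a_ij = z_ij / X_j:
  a_AA = 500/2000 = 0.25, a_PA = 100/2000 = 0.05, a_LA = 500/2000 = 0.25
  a_AP = 65/650 = 0.10, a_PP = 195/650 = 0.30, a_LP = 292.5/650 = 0.45
  a_AL = 285/1900 = 0.15, a_PL = 285/1900 = 0.15, a_LL = 760/1900 = 0.40
I − A =
  [   0.75    -0.10    -0.15]
  [  -0.05     0.70    -0.15]
  [  -0.25    -0.45     0.60]
Cofactors of I−A, C_ij = (−1)^(i+j)·(minor ij) (rows/columns in the sector order above):
  C_11 = (0.70)(0.60) − (-0.15)(-0.45) = 0.3525
  C_12 = −[(-0.05)(0.60) − (-0.15)(-0.25)] = 0.0675
  C_13 = (-0.05)(-0.45) − (0.70)(-0.25) = 0.1975
  C_21 = −[(-0.10)(0.60) − (-0.15)(-0.45)] = 0.1275
  C_22 = (0.75)(0.60) − (-0.15)(-0.25) = 0.4125
  C_23 = −[(0.75)(-0.45) − (-0.10)(-0.25)] = 0.3625
  C_31 = (-0.10)(-0.15) − (-0.15)(0.70) = 0.1200
  C_32 = −[(0.75)(-0.15) − (-0.15)(-0.05)] = 0.1200
  C_33 = (0.75)(0.70) − (-0.10)(-0.05) = 0.5200
det(I−A) = Σ_j (I−A)_1j·C_1j = (0.75)(0.3525) + (-0.10)(0.0675) + (-0.15)(0.1975) = 0.2280
adj(I−A) = Cᵀ =
  [ 0.3525   0.1275   0.1200]
  [ 0.0675   0.4125   0.1200]
  [ 0.1975   0.3625   0.5200]
(I − A)⁻¹ = adj(I−A) / det(I−A) ≈
  [   1.5461     0.5592     0.5263]
  [   0.2961     1.8092     0.5263]
  [   0.8662     1.5899     2.2807]
x = (I − A)⁻¹ d = adj(I−A)·d / det(I−A), with det(I−A) = 0.2280:
  x_A = (0.3525·400 + 0.1275·100 + 0.1200·50) / 0.2280 = 159.75 / 0.2280 ≈ 700.66
  x_P = (0.0675·400 + 0.4125·100 + 0.1200·50) / 0.2280 = 74.25 / 0.2280 ≈ 325.66
  x_L = (0.1975·400 + 0.3625·100 + 0.5200·50) / 0.2280 = 141.25 / 0.2280 ≈ 619.52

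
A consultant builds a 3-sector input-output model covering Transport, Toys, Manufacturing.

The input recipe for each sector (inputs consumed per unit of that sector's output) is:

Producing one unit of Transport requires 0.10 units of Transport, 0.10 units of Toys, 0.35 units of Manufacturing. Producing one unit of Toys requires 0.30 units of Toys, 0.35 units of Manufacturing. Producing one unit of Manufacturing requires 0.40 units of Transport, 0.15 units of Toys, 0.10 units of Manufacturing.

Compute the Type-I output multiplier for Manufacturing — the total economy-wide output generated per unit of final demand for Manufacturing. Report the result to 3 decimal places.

m_3 = 2.661

I − A =
  [   0.90     0.00    -0.40]
  [  -0.10     0.70    -0.15]
  [  -0.35    -0.35     0.90]
Cofactors of I−A, C_ij = (−1)^(i+j)·(minor ij) (rows/columns in the sector order above):
  C_11 = (0.70)(0.90) − (-0.15)(-0.35) = 0.5775
  C_12 = −[(-0.10)(0.90) − (-0.15)(-0.35)] = 0.1425
  C_13 = (-0.10)(-0.35) − (0.70)(-0.35) = 0.2800
  C_21 = −[(0.00)(0.90) − (-0.40)(-0.35)] = 0.1400
  C_22 = (0.90)(0.90) − (-0.40)(-0.35) = 0.6700
  C_23 = −[(0.90)(-0.35) − (0.00)(-0.35)] = 0.3150
  C_31 = (0.00)(-0.15) − (-0.40)(0.70) = 0.2800
  C_32 = −[(0.90)(-0.15) − (-0.40)(-0.10)] = 0.1750
  C_33 = (0.90)(0.70) − (0.00)(-0.10) = 0.6300
det(I−A) = Σ_j (I−A)_1j·C_1j = (0.90)(0.5775) + (0.00)(0.1425) + (-0.40)(0.2800) = 0.40775
adj(I−A) = Cᵀ =
  [ 0.5775   0.1400   0.2800]
  [ 0.1425   0.6700   0.1750]
  [ 0.2800   0.3150   0.6300]
(I − A)⁻¹ = adj(I−A) / det(I−A) ≈
  [   1.4163     0.3433     0.6867]
  [   0.3495     1.6432     0.4292]
  [   0.6867     0.7725     1.5451]
The output multiplier for sector j is the column-j sum of the Leontief inverse (I − A)⁻¹ = adj(I−A) / det(I−A).
Column 3 of adj(I−A): (0.2800, 0.1750, 0.6300); det(I−A) = 0.40775.
m_3 = (0.2800 + 0.1750 + 0.6300) / 0.40775 = 1.085 / 0.40775 ≈ 2.661.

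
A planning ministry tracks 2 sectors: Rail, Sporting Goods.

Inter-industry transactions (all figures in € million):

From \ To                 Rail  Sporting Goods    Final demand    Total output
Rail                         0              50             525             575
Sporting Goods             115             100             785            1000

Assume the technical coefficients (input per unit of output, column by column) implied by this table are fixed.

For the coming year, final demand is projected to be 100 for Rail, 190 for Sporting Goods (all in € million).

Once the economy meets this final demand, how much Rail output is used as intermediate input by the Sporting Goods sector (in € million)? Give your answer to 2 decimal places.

z_12 = 11.80

Technical coefficients a_ij = z_ij / X_j:
  a_11 = 0/575 = 0.00, a_21 = 115/575 = 0.20
  a_12 = 50/1000 = 0.05, a_22 = 100/1000 = 0.10
I − A =
  [   1.00    -0.05]
  [  -0.20     0.90]
det(I−A) = (1.00)(0.90) − (-0.05)(-0.20) = 0.8900
adj(I−A) = [[0.90, 0.05], [0.20, 1.00]]
(I − A)⁻¹ = adj(I−A) / det(I−A) ≈
  [   1.0112     0.0562]
  [   0.2247     1.1236]
First solve x = (I − A)⁻¹ d = adj(I−A)·d / det(I−A); in particular x_2 = (0.20·100 + 1.00·190) / 0.8900 = 210.00 / 0.8900 ≈ 235.9551.
Intermediate flow from 1 to 2: z_12 = a_12 · x_2 = 0.05 × 210.00 / 0.8900 = 10.50 / 0.8900 ≈ 11.80.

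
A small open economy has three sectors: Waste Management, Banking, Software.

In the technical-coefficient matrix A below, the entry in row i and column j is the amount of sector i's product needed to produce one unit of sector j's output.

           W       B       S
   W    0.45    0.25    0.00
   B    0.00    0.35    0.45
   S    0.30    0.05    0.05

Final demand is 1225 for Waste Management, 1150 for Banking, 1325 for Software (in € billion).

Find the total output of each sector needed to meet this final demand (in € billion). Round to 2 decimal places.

I − A =
  [   0.55    -0.25     0.00]
  [   0.00     0.65    -0.45]
  [  -0.30    -0.05     0.95]
Cofactors of I−A, C_ij = (−1)^(i+j)·(minor ij) (rows/columns in the sector order above):
  C_11 = (0.65)(0.95) − (-0.45)(-0.05) = 0.5950
  C_12 = −[(0.00)(0.95) − (-0.45)(-0.30)] = 0.1350
  C_13 = (0.00)(-0.05) − (0.65)(-0.30) = 0.1950
  C_21 = −[(-0.25)(0.95) − (0.00)(-0.05)] = 0.2375
  C_22 = (0.55)(0.95) − (0.00)(-0.30) = 0.5225
  C_23 = −[(0.55)(-0.05) − (-0.25)(-0.30)] = 0.1025
  C_31 = (-0.25)(-0.45) − (0.00)(0.65) = 0.1125
  C_32 = −[(0.55)(-0.45) − (0.00)(0.00)] = 0.2475
  C_33 = (0.55)(0.65) − (-0.25)(0.00) = 0.3575
det(I−A) = Σ_j (I−A)_1j·C_1j = (0.55)(0.5950) + (-0.25)(0.1350) + (0.00)(0.1950) = 0.2935
adj(I−A) = Cᵀ =
  [ 0.5950   0.2375   0.1125]
  [ 0.1350   0.5225   0.2475]
  [ 0.1950   0.1025   0.3575]
(I − A)⁻¹ = adj(I−A) / det(I−A) ≈
  [   2.0273     0.8092     0.3833]
  [   0.4600     1.7802     0.8433]
  [   0.6644     0.3492     1.2181]
x = (I − A)⁻¹ d = adj(I−A)·d / det(I−A), with det(I−A) = 0.2935:
  x_W = (0.5950·1225 + 0.2375·1150 + 0.1125·1325) / 0.2935 = 1151.0625 / 0.2935 ≈ 3921.85
  x_B = (0.1350·1225 + 0.5225·1150 + 0.2475·1325) / 0.2935 = 1094.1875 / 0.2935 ≈ 3728.07
  x_S = (0.1950·1225 + 0.1025·1150 + 0.3575·1325) / 0.2935 = 830.4375 / 0.2935 ≈ 2829.43

x_W = 3921.85, x_B = 3728.07, x_S = 2829.43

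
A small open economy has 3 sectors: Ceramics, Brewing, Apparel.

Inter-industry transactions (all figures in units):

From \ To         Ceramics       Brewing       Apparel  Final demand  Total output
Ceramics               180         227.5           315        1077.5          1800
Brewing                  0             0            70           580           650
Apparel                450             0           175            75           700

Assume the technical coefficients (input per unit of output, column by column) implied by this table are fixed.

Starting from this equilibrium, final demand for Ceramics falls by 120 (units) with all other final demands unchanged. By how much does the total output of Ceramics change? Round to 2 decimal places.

Δx_C = -162.53

Technical coefficients a_ij = z_ij / X_j:
  a_CC = 180/1800 = 0.10, a_BC = 0/1800 = 0.00, a_AC = 450/1800 = 0.25
  a_CB = 227.5/650 = 0.35, a_BB = 0/650 = 0.00, a_AB = 0/650 = 0.00
  a_CA = 315/700 = 0.45, a_BA = 70/700 = 0.10, a_AA = 175/700 = 0.25
I − A =
  [   0.90    -0.35    -0.45]
  [   0.00     1.00    -0.10]
  [  -0.25     0.00     0.75]
Cofactors of I−A, C_ij = (−1)^(i+j)·(minor ij) (rows/columns in the sector order above):
  C_11 = (1.00)(0.75) − (-0.10)(0.00) = 0.7500
  C_12 = −[(0.00)(0.75) − (-0.10)(-0.25)] = 0.0250
  C_13 = (0.00)(0.00) − (1.00)(-0.25) = 0.2500
  C_21 = −[(-0.35)(0.75) − (-0.45)(0.00)] = 0.2625
  C_22 = (0.90)(0.75) − (-0.45)(-0.25) = 0.5625
  C_23 = −[(0.90)(0.00) − (-0.35)(-0.25)] = 0.0875
  C_31 = (-0.35)(-0.10) − (-0.45)(1.00) = 0.4850
  C_32 = −[(0.90)(-0.10) − (-0.45)(0.00)] = 0.0900
  C_33 = (0.90)(1.00) − (-0.35)(0.00) = 0.9000
det(I−A) = Σ_j (I−A)_1j·C_1j = (0.90)(0.7500) + (-0.35)(0.0250) + (-0.45)(0.2500) = 0.55375
adj(I−A) = Cᵀ =
  [ 0.7500   0.2625   0.4850]
  [ 0.0250   0.5625   0.0900]
  [ 0.2500   0.0875   0.9000]
(I − A)⁻¹ = adj(I−A) / det(I−A) ≈
  [   1.3544     0.4740     0.8758]
  [   0.0451     1.0158     0.1625]
  [   0.4515     0.1580     1.6253]
Δx = (I − A)⁻¹ Δd with Δd having -120 in the Ceramics component and 0 elsewhere.
So Δx_C = L_CC · (-120), where L_CC = adj(I−A)_CC / det(I−A) = 0.7500 / 0.55375.
Δx_C = 0.7500 × (-120) / 0.55375 = -90.00 / 0.55375 ≈ -162.53.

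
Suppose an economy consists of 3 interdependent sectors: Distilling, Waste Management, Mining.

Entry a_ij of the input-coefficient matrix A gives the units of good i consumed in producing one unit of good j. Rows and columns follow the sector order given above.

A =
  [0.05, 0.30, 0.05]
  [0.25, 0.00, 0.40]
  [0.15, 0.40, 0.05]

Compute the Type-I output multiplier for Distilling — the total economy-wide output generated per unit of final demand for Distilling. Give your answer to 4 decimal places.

I − A =
  [   0.95    -0.30    -0.05]
  [  -0.25     1.00    -0.40]
  [  -0.15    -0.40     0.95]
Cofactors of I−A, C_ij = (−1)^(i+j)·(minor ij) (rows/columns in the sector order above):
  C_11 = (1.00)(0.95) − (-0.40)(-0.40) = 0.7900
  C_12 = −[(-0.25)(0.95) − (-0.40)(-0.15)] = 0.2975
  C_13 = (-0.25)(-0.40) − (1.00)(-0.15) = 0.2500
  C_21 = −[(-0.30)(0.95) − (-0.05)(-0.40)] = 0.3050
  C_22 = (0.95)(0.95) − (-0.05)(-0.15) = 0.8950
  C_23 = −[(0.95)(-0.40) − (-0.30)(-0.15)] = 0.4250
  C_31 = (-0.30)(-0.40) − (-0.05)(1.00) = 0.1700
  C_32 = −[(0.95)(-0.40) − (-0.05)(-0.25)] = 0.3925
  C_33 = (0.95)(1.00) − (-0.30)(-0.25) = 0.8750
det(I−A) = Σ_j (I−A)_1j·C_1j = (0.95)(0.7900) + (-0.30)(0.2975) + (-0.05)(0.2500) = 0.64875
adj(I−A) = Cᵀ =
  [ 0.7900   0.3050   0.1700]
  [ 0.2975   0.8950   0.3925]
  [ 0.2500   0.4250   0.8750]
(I − A)⁻¹ = adj(I−A) / det(I−A) ≈
  [   1.21773     0.47013     0.26204]
  [   0.45857     1.37958     0.60501]
  [   0.38536     0.65511     1.34875]
The output multiplier for sector j is the column-j sum of the Leontief inverse (I − A)⁻¹ = adj(I−A) / det(I−A).
Column 1 of adj(I−A): (0.7900, 0.2975, 0.2500); det(I−A) = 0.64875.
m_1 = (0.7900 + 0.2975 + 0.2500) / 0.64875 = 1.3375 / 0.64875 ≈ 2.0617.

m_1 = 2.0617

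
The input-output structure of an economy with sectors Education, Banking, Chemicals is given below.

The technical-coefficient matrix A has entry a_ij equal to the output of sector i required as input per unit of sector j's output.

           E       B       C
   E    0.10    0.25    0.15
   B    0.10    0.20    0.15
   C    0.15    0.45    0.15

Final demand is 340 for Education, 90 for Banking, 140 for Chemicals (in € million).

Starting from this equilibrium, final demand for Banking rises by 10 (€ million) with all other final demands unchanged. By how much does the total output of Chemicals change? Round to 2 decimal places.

Δx_C = 8.86

I − A =
  [   0.90    -0.25    -0.15]
  [  -0.10     0.80    -0.15]
  [  -0.15    -0.45     0.85]
Cofactors of I−A, C_ij = (−1)^(i+j)·(minor ij) (rows/columns in the sector order above):
  C_11 = (0.80)(0.85) − (-0.15)(-0.45) = 0.6125
  C_12 = −[(-0.10)(0.85) − (-0.15)(-0.15)] = 0.1075
  C_13 = (-0.10)(-0.45) − (0.80)(-0.15) = 0.1650
  C_21 = −[(-0.25)(0.85) − (-0.15)(-0.45)] = 0.2800
  C_22 = (0.90)(0.85) − (-0.15)(-0.15) = 0.7425
  C_23 = −[(0.90)(-0.45) − (-0.25)(-0.15)] = 0.4425
  C_31 = (-0.25)(-0.15) − (-0.15)(0.80) = 0.1575
  C_32 = −[(0.90)(-0.15) − (-0.15)(-0.10)] = 0.1500
  C_33 = (0.90)(0.80) − (-0.25)(-0.10) = 0.6950
det(I−A) = Σ_j (I−A)_1j·C_1j = (0.90)(0.6125) + (-0.25)(0.1075) + (-0.15)(0.1650) = 0.499625
adj(I−A) = Cᵀ =
  [ 0.6125   0.2800   0.1575]
  [ 0.1075   0.7425   0.1500]
  [ 0.1650   0.4425   0.6950]
(I − A)⁻¹ = adj(I−A) / det(I−A) ≈
  [   1.2259     0.5604     0.3152]
  [   0.2152     1.4861     0.3002]
  [   0.3302     0.8857     1.3910]
Δx = (I − A)⁻¹ Δd with Δd having +10 in the Banking component and 0 elsewhere.
So Δx_C = L_CB · (+10), where L_CB = adj(I−A)_CB / det(I−A) = 0.4425 / 0.499625.
Δx_C = 0.4425 × (+10) / 0.499625 = 4.425 / 0.499625 ≈ 8.86.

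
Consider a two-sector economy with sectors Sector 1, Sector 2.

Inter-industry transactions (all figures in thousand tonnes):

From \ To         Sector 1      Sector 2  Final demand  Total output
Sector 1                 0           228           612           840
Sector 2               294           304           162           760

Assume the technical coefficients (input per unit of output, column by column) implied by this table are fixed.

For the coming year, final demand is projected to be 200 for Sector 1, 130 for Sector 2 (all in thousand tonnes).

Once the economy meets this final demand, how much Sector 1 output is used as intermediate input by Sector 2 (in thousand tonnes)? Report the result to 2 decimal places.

Technical coefficients a_ij = z_ij / X_j:
  a_11 = 0/840 = 0.00, a_21 = 294/840 = 0.35
  a_12 = 228/760 = 0.30, a_22 = 304/760 = 0.40
I − A =
  [   1.00    -0.30]
  [  -0.35     0.60]
det(I−A) = (1.00)(0.60) − (-0.30)(-0.35) = 0.4950
adj(I−A) = [[0.60, 0.30], [0.35, 1.00]]
(I − A)⁻¹ = adj(I−A) / det(I−A) ≈
  [   1.2121     0.6061]
  [   0.7071     2.0202]
First solve x = (I − A)⁻¹ d = adj(I−A)·d / det(I−A); in particular x_2 = (0.35·200 + 1.00·130) / 0.4950 = 200.00 / 0.4950 ≈ 404.0404.
Intermediate flow from 1 to 2: z_12 = a_12 · x_2 = 0.30 × 200.00 / 0.4950 = 60.00 / 0.4950 ≈ 121.21.

z_12 = 121.21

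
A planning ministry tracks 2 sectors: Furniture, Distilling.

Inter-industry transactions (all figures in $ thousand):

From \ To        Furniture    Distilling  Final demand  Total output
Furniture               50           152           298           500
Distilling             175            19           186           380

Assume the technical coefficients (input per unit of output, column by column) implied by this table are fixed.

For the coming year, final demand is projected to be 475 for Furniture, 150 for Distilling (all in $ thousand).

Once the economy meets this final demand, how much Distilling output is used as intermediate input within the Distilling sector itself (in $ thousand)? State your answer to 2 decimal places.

z_DD = 21.07

Technical coefficients a_ij = z_ij / X_j:
  a_FF = 50/500 = 0.10, a_DF = 175/500 = 0.35
  a_FD = 152/380 = 0.40, a_DD = 19/380 = 0.05
I − A =
  [   0.90    -0.40]
  [  -0.35     0.95]
det(I−A) = (0.90)(0.95) − (-0.40)(-0.35) = 0.7150
adj(I−A) = [[0.95, 0.40], [0.35, 0.90]]
(I − A)⁻¹ = adj(I−A) / det(I−A) ≈
  [   1.3287     0.5594]
  [   0.4895     1.2587]
First solve x = (I − A)⁻¹ d = adj(I−A)·d / det(I−A); in particular x_D = (0.35·475 + 0.90·150) / 0.7150 = 301.25 / 0.7150 ≈ 421.3287.
Intermediate flow from D to D: z_DD = a_DD · x_D = 0.05 × 301.25 / 0.7150 = 15.0625 / 0.7150 ≈ 21.07.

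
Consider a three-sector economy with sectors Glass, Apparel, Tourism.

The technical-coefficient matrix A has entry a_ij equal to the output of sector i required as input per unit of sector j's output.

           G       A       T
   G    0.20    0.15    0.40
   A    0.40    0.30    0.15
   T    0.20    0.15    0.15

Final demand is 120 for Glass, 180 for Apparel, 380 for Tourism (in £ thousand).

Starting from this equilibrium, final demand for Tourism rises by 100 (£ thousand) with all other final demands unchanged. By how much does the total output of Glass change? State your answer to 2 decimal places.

Δx_G = 93.80

I − A =
  [   0.80    -0.15    -0.40]
  [  -0.40     0.70    -0.15]
  [  -0.20    -0.15     0.85]
Cofactors of I−A, C_ij = (−1)^(i+j)·(minor ij) (rows/columns in the sector order above):
  C_11 = (0.70)(0.85) − (-0.15)(-0.15) = 0.5725
  C_12 = −[(-0.40)(0.85) − (-0.15)(-0.20)] = 0.3700
  C_13 = (-0.40)(-0.15) − (0.70)(-0.20) = 0.2000
  C_21 = −[(-0.15)(0.85) − (-0.40)(-0.15)] = 0.1875
  C_22 = (0.80)(0.85) − (-0.40)(-0.20) = 0.6000
  C_23 = −[(0.80)(-0.15) − (-0.15)(-0.20)] = 0.1500
  C_31 = (-0.15)(-0.15) − (-0.40)(0.70) = 0.3025
  C_32 = −[(0.80)(-0.15) − (-0.40)(-0.40)] = 0.2800
  C_33 = (0.80)(0.70) − (-0.15)(-0.40) = 0.5000
det(I−A) = Σ_j (I−A)_1j·C_1j = (0.80)(0.5725) + (-0.15)(0.3700) + (-0.40)(0.2000) = 0.3225
adj(I−A) = Cᵀ =
  [ 0.5725   0.1875   0.3025]
  [ 0.3700   0.6000   0.2800]
  [ 0.2000   0.1500   0.5000]
(I − A)⁻¹ = adj(I−A) / det(I−A) ≈
  [   1.7752     0.5814     0.9380]
  [   1.1473     1.8605     0.8682]
  [   0.6202     0.4651     1.5504]
Δx = (I − A)⁻¹ Δd with Δd having +100 in the Tourism component and 0 elsewhere.
So Δx_G = L_GT · (+100), where L_GT = adj(I−A)_GT / det(I−A) = 0.3025 / 0.3225.
Δx_G = 0.3025 × (+100) / 0.3225 = 30.25 / 0.3225 ≈ 93.80.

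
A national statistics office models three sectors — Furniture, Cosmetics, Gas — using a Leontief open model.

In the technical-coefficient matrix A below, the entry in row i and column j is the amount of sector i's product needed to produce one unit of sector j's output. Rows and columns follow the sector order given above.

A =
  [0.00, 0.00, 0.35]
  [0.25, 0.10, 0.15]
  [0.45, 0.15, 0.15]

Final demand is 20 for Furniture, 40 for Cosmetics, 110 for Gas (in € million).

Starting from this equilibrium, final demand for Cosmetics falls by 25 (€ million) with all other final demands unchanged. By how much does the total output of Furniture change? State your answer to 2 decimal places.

I − A =
  [   1.00     0.00    -0.35]
  [  -0.25     0.90    -0.15]
  [  -0.45    -0.15     0.85]
Cofactors of I−A, C_ij = (−1)^(i+j)·(minor ij) (rows/columns in the sector order above):
  C_11 = (0.90)(0.85) − (-0.15)(-0.15) = 0.7425
  C_12 = −[(-0.25)(0.85) − (-0.15)(-0.45)] = 0.2800
  C_13 = (-0.25)(-0.15) − (0.90)(-0.45) = 0.4425
  C_21 = −[(0.00)(0.85) − (-0.35)(-0.15)] = 0.0525
  C_22 = (1.00)(0.85) − (-0.35)(-0.45) = 0.6925
  C_23 = −[(1.00)(-0.15) − (0.00)(-0.45)] = 0.1500
  C_31 = (0.00)(-0.15) − (-0.35)(0.90) = 0.3150
  C_32 = −[(1.00)(-0.15) − (-0.35)(-0.25)] = 0.2375
  C_33 = (1.00)(0.90) − (0.00)(-0.25) = 0.9000
det(I−A) = Σ_j (I−A)_1j·C_1j = (1.00)(0.7425) + (0.00)(0.2800) + (-0.35)(0.4425) = 0.587625
adj(I−A) = Cᵀ =
  [ 0.7425   0.0525   0.3150]
  [ 0.2800   0.6925   0.2375]
  [ 0.4425   0.1500   0.9000]
(I − A)⁻¹ = adj(I−A) / det(I−A) ≈
  [   1.2636     0.0893     0.5361]
  [   0.4765     1.1785     0.4042]
  [   0.7530     0.2553     1.5316]
Δx = (I − A)⁻¹ Δd with Δd having -25 in the Cosmetics component and 0 elsewhere.
So Δx_F = L_FC · (-25), where L_FC = adj(I−A)_FC / det(I−A) = 0.0525 / 0.587625.
Δx_F = 0.0525 × (-25) / 0.587625 = -1.3125 / 0.587625 ≈ -2.23.

Δx_F = -2.23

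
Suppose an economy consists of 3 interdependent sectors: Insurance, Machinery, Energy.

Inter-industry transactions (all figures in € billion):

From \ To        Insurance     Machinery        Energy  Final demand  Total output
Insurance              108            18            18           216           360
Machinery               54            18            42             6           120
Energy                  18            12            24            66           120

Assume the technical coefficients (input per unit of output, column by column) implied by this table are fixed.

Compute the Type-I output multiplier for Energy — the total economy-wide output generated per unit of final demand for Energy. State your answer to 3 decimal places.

Technical coefficients a_ij = z_ij / X_j:
  a_11 = 108/360 = 0.30, a_21 = 54/360 = 0.15, a_31 = 18/360 = 0.05
  a_12 = 18/120 = 0.15, a_22 = 18/120 = 0.15, a_32 = 12/120 = 0.10
  a_13 = 18/120 = 0.15, a_23 = 42/120 = 0.35, a_33 = 24/120 = 0.20
I − A =
  [   0.70    -0.15    -0.15]
  [  -0.15     0.85    -0.35]
  [  -0.05    -0.10     0.80]
Cofactors of I−A, C_ij = (−1)^(i+j)·(minor ij) (rows/columns in the sector order above):
  C_11 = (0.85)(0.80) − (-0.35)(-0.10) = 0.6450
  C_12 = −[(-0.15)(0.80) − (-0.35)(-0.05)] = 0.1375
  C_13 = (-0.15)(-0.10) − (0.85)(-0.05) = 0.0575
  C_21 = −[(-0.15)(0.80) − (-0.15)(-0.10)] = 0.1350
  C_22 = (0.70)(0.80) − (-0.15)(-0.05) = 0.5525
  C_23 = −[(0.70)(-0.10) − (-0.15)(-0.05)] = 0.0775
  C_31 = (-0.15)(-0.35) − (-0.15)(0.85) = 0.1800
  C_32 = −[(0.70)(-0.35) − (-0.15)(-0.15)] = 0.2675
  C_33 = (0.70)(0.85) − (-0.15)(-0.15) = 0.5725
det(I−A) = Σ_j (I−A)_1j·C_1j = (0.70)(0.6450) + (-0.15)(0.1375) + (-0.15)(0.0575) = 0.42225
adj(I−A) = Cᵀ =
  [ 0.6450   0.1350   0.1800]
  [ 0.1375   0.5525   0.2675]
  [ 0.0575   0.0775   0.5725]
(I − A)⁻¹ = adj(I−A) / det(I−A) ≈
  [   1.5275     0.3197     0.4263]
  [   0.3256     1.3085     0.6335]
  [   0.1362     0.1835     1.3558]
The output multiplier for sector j is the column-j sum of the Leontief inverse (I − A)⁻¹ = adj(I−A) / det(I−A).
Column 3 of adj(I−A): (0.1800, 0.2675, 0.5725); det(I−A) = 0.42225.
m_3 = (0.1800 + 0.2675 + 0.5725) / 0.42225 = 1.02 / 0.42225 ≈ 2.416.

m_3 = 2.416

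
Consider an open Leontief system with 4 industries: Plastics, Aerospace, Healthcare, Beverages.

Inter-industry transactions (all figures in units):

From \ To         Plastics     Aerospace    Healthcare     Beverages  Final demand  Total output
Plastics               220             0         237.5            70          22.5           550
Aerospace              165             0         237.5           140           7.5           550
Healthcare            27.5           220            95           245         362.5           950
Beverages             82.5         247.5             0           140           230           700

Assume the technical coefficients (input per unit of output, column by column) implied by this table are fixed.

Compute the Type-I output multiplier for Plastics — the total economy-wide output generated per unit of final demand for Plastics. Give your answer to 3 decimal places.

Technical coefficients a_ij = z_ij / X_j:
  a_11 = 220/550 = 0.40, a_21 = 165/550 = 0.30, a_31 = 27.5/550 = 0.05, a_41 = 82.5/550 = 0.15
  a_12 = 0/550 = 0.00, a_22 = 0/550 = 0.00, a_32 = 220/550 = 0.40, a_42 = 247.5/550 = 0.45
  a_13 = 237.5/950 = 0.25, a_23 = 237.5/950 = 0.25, a_33 = 95/950 = 0.10, a_43 = 0/950 = 0.00
  a_14 = 70/700 = 0.10, a_24 = 140/700 = 0.20, a_34 = 245/700 = 0.35, a_44 = 140/700 = 0.20
I − A =
  [   0.60     0.00    -0.25    -0.10]
  [  -0.30     1.00    -0.25    -0.20]
  [  -0.05    -0.40     0.90    -0.35]
  [  -0.15    -0.45     0.00     0.80]
Compute the cofactors C_ij = (−1)^(i+j)·(3×3 minor ij) of I−A; the adjugate is their transpose:
adj(I−A) = Cᵀ =
  [ 0.519625   0.159875   0.188750   0.187500]
  [ 0.266125   0.395375   0.183750   0.212500]
  [ 0.243250   0.282750   0.397500   0.275000]
  [ 0.247125   0.252375   0.138750   0.437500]
det(I−A) = Σ_j (I−A)_1j·C_1j = (0.60)(0.519625) + (0.00)(0.266125) + (-0.25)(0.243250) + (-0.10)(0.247125) = 0.22625
(I − A)⁻¹ = adj(I−A) / det(I−A) ≈
  [   2.2967     0.7066     0.8343     0.8287]
  [   1.1762     1.7475     0.8122     0.9392]
  [   1.0751     1.2497     1.7569     1.2155]
  [   1.0923     1.1155     0.6133     1.9337]
The output multiplier for sector j is the column-j sum of the Leontief inverse (I − A)⁻¹ = adj(I−A) / det(I−A).
Column 1 of adj(I−A): (0.519625, 0.266125, 0.243250, 0.247125); det(I−A) = 0.22625.
m_1 = (0.519625 + 0.266125 + 0.243250 + 0.247125) / 0.22625 = 1.276125 / 0.22625 ≈ 5.640.

m_1 = 5.640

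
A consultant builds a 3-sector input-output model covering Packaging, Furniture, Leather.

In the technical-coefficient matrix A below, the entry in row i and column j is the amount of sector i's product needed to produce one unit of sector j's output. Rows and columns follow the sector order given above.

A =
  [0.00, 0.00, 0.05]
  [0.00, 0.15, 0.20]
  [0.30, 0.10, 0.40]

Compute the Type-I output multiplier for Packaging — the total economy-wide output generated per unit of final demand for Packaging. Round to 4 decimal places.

m_1 = 1.6867

I − A =
  [   1.00     0.00    -0.05]
  [   0.00     0.85    -0.20]
  [  -0.30    -0.10     0.60]
Cofactors of I−A, C_ij = (−1)^(i+j)·(minor ij) (rows/columns in the sector order above):
  C_11 = (0.85)(0.60) − (-0.20)(-0.10) = 0.4900
  C_12 = −[(0.00)(0.60) − (-0.20)(-0.30)] = 0.0600
  C_13 = (0.00)(-0.10) − (0.85)(-0.30) = 0.2550
  C_21 = −[(0.00)(0.60) − (-0.05)(-0.10)] = 0.0050
  C_22 = (1.00)(0.60) − (-0.05)(-0.30) = 0.5850
  C_23 = −[(1.00)(-0.10) − (0.00)(-0.30)] = 0.1000
  C_31 = (0.00)(-0.20) − (-0.05)(0.85) = 0.0425
  C_32 = −[(1.00)(-0.20) − (-0.05)(0.00)] = 0.2000
  C_33 = (1.00)(0.85) − (0.00)(0.00) = 0.8500
det(I−A) = Σ_j (I−A)_1j·C_1j = (1.00)(0.4900) + (0.00)(0.0600) + (-0.05)(0.2550) = 0.47725
adj(I−A) = Cᵀ =
  [ 0.4900   0.0050   0.0425]
  [ 0.0600   0.5850   0.2000]
  [ 0.2550   0.1000   0.8500]
(I − A)⁻¹ = adj(I−A) / det(I−A) ≈
  [   1.02672     0.01048     0.08905]
  [   0.12572     1.22577     0.41907]
  [   0.53431     0.20953     1.78104]
The output multiplier for sector j is the column-j sum of the Leontief inverse (I − A)⁻¹ = adj(I−A) / det(I−A).
Column 1 of adj(I−A): (0.4900, 0.0600, 0.2550); det(I−A) = 0.47725.
m_1 = (0.4900 + 0.0600 + 0.2550) / 0.47725 = 0.805 / 0.47725 ≈ 1.6867.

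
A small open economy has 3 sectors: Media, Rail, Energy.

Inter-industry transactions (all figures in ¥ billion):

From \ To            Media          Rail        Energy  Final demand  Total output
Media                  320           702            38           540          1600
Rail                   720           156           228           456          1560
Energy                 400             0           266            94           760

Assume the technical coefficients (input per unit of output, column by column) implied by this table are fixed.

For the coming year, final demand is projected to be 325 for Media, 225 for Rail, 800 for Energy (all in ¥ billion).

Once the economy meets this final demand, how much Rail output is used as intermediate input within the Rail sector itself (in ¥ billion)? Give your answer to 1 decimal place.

Technical coefficients a_ij = z_ij / X_j:
  a_11 = 320/1600 = 0.20, a_21 = 720/1600 = 0.45, a_31 = 400/1600 = 0.25
  a_12 = 702/1560 = 0.45, a_22 = 156/1560 = 0.10, a_32 = 0/1560 = 0.00
  a_13 = 38/760 = 0.05, a_23 = 228/760 = 0.30, a_33 = 266/760 = 0.35
I − A =
  [   0.80    -0.45    -0.05]
  [  -0.45     0.90    -0.30]
  [  -0.25     0.00     0.65]
Cofactors of I−A, C_ij = (−1)^(i+j)·(minor ij) (rows/columns in the sector order above):
  C_11 = (0.90)(0.65) − (-0.30)(0.00) = 0.5850
  C_12 = −[(-0.45)(0.65) − (-0.30)(-0.25)] = 0.3675
  C_13 = (-0.45)(0.00) − (0.90)(-0.25) = 0.2250
  C_21 = −[(-0.45)(0.65) − (-0.05)(0.00)] = 0.2925
  C_22 = (0.80)(0.65) − (-0.05)(-0.25) = 0.5075
  C_23 = −[(0.80)(0.00) − (-0.45)(-0.25)] = 0.1125
  C_31 = (-0.45)(-0.30) − (-0.05)(0.90) = 0.1800
  C_32 = −[(0.80)(-0.30) − (-0.05)(-0.45)] = 0.2625
  C_33 = (0.80)(0.90) − (-0.45)(-0.45) = 0.5175
det(I−A) = Σ_j (I−A)_1j·C_1j = (0.80)(0.5850) + (-0.45)(0.3675) + (-0.05)(0.2250) = 0.291375
adj(I−A) = Cᵀ =
  [ 0.5850   0.2925   0.1800]
  [ 0.3675   0.5075   0.2625]
  [ 0.2250   0.1125   0.5175]
(I − A)⁻¹ = adj(I−A) / det(I−A) ≈
  [   2.0077     1.0039     0.6178]
  [   1.2613     1.7417     0.9009]
  [   0.7722     0.3861     1.7761]
First solve x = (I − A)⁻¹ d = adj(I−A)·d / det(I−A); in particular x_2 = (0.3675·325 + 0.5075·225 + 0.2625·800) / 0.291375 = 443.625 / 0.291375 ≈ 1522.523.
Intermediate flow from 2 to 2: z_22 = a_22 · x_2 = 0.10 × 443.625 / 0.291375 = 44.3625 / 0.291375 ≈ 152.3.

z_22 = 152.3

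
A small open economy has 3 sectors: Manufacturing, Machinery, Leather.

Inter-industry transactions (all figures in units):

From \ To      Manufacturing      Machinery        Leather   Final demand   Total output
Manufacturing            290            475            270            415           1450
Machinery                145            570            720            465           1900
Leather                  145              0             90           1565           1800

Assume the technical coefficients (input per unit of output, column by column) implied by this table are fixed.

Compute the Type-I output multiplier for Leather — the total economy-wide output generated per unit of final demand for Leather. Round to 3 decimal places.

Technical coefficients a_ij = z_ij / X_j:
  a_11 = 290/1450 = 0.20, a_21 = 145/1450 = 0.10, a_31 = 145/1450 = 0.10
  a_12 = 475/1900 = 0.25, a_22 = 570/1900 = 0.30, a_32 = 0/1900 = 0.00
  a_13 = 270/1800 = 0.15, a_23 = 720/1800 = 0.40, a_33 = 90/1800 = 0.05
I − A =
  [   0.80    -0.25    -0.15]
  [  -0.10     0.70    -0.40]
  [  -0.10     0.00     0.95]
Cofactors of I−A, C_ij = (−1)^(i+j)·(minor ij) (rows/columns in the sector order above):
  C_11 = (0.70)(0.95) − (-0.40)(0.00) = 0.6650
  C_12 = −[(-0.10)(0.95) − (-0.40)(-0.10)] = 0.1350
  C_13 = (-0.10)(0.00) − (0.70)(-0.10) = 0.0700
  C_21 = −[(-0.25)(0.95) − (-0.15)(0.00)] = 0.2375
  C_22 = (0.80)(0.95) − (-0.15)(-0.10) = 0.7450
  C_23 = −[(0.80)(0.00) − (-0.25)(-0.10)] = 0.0250
  C_31 = (-0.25)(-0.40) − (-0.15)(0.70) = 0.2050
  C_32 = −[(0.80)(-0.40) − (-0.15)(-0.10)] = 0.3350
  C_33 = (0.80)(0.70) − (-0.25)(-0.10) = 0.5350
det(I−A) = Σ_j (I−A)_1j·C_1j = (0.80)(0.6650) + (-0.25)(0.1350) + (-0.15)(0.0700) = 0.48775
adj(I−A) = Cᵀ =
  [ 0.6650   0.2375   0.2050]
  [ 0.1350   0.7450   0.3350]
  [ 0.0700   0.0250   0.5350]
(I − A)⁻¹ = adj(I−A) / det(I−A) ≈
  [   1.3634     0.4869     0.4203]
  [   0.2768     1.5274     0.6868]
  [   0.1435     0.0513     1.0969]
The output multiplier for sector j is the column-j sum of the Leontief inverse (I − A)⁻¹ = adj(I−A) / det(I−A).
Column 3 of adj(I−A): (0.2050, 0.3350, 0.5350); det(I−A) = 0.48775.
m_3 = (0.2050 + 0.3350 + 0.5350) / 0.48775 = 1.075 / 0.48775 ≈ 2.204.

m_3 = 2.204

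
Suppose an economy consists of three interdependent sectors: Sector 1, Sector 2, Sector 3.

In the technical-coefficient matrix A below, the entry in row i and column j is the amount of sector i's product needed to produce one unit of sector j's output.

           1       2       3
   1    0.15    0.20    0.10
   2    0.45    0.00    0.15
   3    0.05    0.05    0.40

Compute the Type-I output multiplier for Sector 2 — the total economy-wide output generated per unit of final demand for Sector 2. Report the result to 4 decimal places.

I − A =
  [   0.85    -0.20    -0.10]
  [  -0.45     1.00    -0.15]
  [  -0.05    -0.05     0.60]
Cofactors of I−A, C_ij = (−1)^(i+j)·(minor ij) (rows/columns in the sector order above):
  C_11 = (1.00)(0.60) − (-0.15)(-0.05) = 0.5925
  C_12 = −[(-0.45)(0.60) − (-0.15)(-0.05)] = 0.2775
  C_13 = (-0.45)(-0.05) − (1.00)(-0.05) = 0.0725
  C_21 = −[(-0.20)(0.60) − (-0.10)(-0.05)] = 0.1250
  C_22 = (0.85)(0.60) − (-0.10)(-0.05) = 0.5050
  C_23 = −[(0.85)(-0.05) − (-0.20)(-0.05)] = 0.0525
  C_31 = (-0.20)(-0.15) − (-0.10)(1.00) = 0.1300
  C_32 = −[(0.85)(-0.15) − (-0.10)(-0.45)] = 0.1725
  C_33 = (0.85)(1.00) − (-0.20)(-0.45) = 0.7600
det(I−A) = Σ_j (I−A)_1j·C_1j = (0.85)(0.5925) + (-0.20)(0.2775) + (-0.10)(0.0725) = 0.440875
adj(I−A) = Cᵀ =
  [ 0.5925   0.1250   0.1300]
  [ 0.2775   0.5050   0.1725]
  [ 0.0725   0.0525   0.7600]
(I − A)⁻¹ = adj(I−A) / det(I−A) ≈
  [   1.34392     0.28353     0.29487]
  [   0.62943     1.14545     0.39127]
  [   0.16445     0.11908     1.72384]
The output multiplier for sector j is the column-j sum of the Leontief inverse (I − A)⁻¹ = adj(I−A) / det(I−A).
Column 2 of adj(I−A): (0.1250, 0.5050, 0.0525); det(I−A) = 0.440875.
m_2 = (0.1250 + 0.5050 + 0.0525) / 0.440875 = 0.6825 / 0.440875 ≈ 1.5481.

m_2 = 1.5481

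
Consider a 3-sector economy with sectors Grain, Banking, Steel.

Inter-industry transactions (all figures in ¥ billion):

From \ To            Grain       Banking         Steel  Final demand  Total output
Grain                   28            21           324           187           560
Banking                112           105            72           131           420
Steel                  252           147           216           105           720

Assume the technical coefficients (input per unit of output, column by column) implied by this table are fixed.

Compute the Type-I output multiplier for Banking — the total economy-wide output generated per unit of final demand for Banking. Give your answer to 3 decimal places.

Technical coefficients a_ij = z_ij / X_j:
  a_11 = 28/560 = 0.05, a_21 = 112/560 = 0.20, a_31 = 252/560 = 0.45
  a_12 = 21/420 = 0.05, a_22 = 105/420 = 0.25, a_32 = 147/420 = 0.35
  a_13 = 324/720 = 0.45, a_23 = 72/720 = 0.10, a_33 = 216/720 = 0.30
I − A =
  [   0.95    -0.05    -0.45]
  [  -0.20     0.75    -0.10]
  [  -0.45    -0.35     0.70]
Cofactors of I−A, C_ij = (−1)^(i+j)·(minor ij) (rows/columns in the sector order above):
  C_11 = (0.75)(0.70) − (-0.10)(-0.35) = 0.4900
  C_12 = −[(-0.20)(0.70) − (-0.10)(-0.45)] = 0.1850
  C_13 = (-0.20)(-0.35) − (0.75)(-0.45) = 0.4075
  C_21 = −[(-0.05)(0.70) − (-0.45)(-0.35)] = 0.1925
  C_22 = (0.95)(0.70) − (-0.45)(-0.45) = 0.4625
  C_23 = −[(0.95)(-0.35) − (-0.05)(-0.45)] = 0.3550
  C_31 = (-0.05)(-0.10) − (-0.45)(0.75) = 0.3425
  C_32 = −[(0.95)(-0.10) − (-0.45)(-0.20)] = 0.1850
  C_33 = (0.95)(0.75) − (-0.05)(-0.20) = 0.7025
det(I−A) = Σ_j (I−A)_1j·C_1j = (0.95)(0.4900) + (-0.05)(0.1850) + (-0.45)(0.4075) = 0.272875
adj(I−A) = Cᵀ =
  [ 0.4900   0.1925   0.3425]
  [ 0.1850   0.4625   0.1850]
  [ 0.4075   0.3550   0.7025]
(I − A)⁻¹ = adj(I−A) / det(I−A) ≈
  [   1.7957     0.7055     1.2552]
  [   0.6780     1.6949     0.6780]
  [   1.4934     1.3010     2.5744]
The output multiplier for sector j is the column-j sum of the Leontief inverse (I − A)⁻¹ = adj(I−A) / det(I−A).
Column 2 of adj(I−A): (0.1925, 0.4625, 0.3550); det(I−A) = 0.272875.
m_2 = (0.1925 + 0.4625 + 0.3550) / 0.272875 = 1.01 / 0.272875 ≈ 3.701.

m_2 = 3.701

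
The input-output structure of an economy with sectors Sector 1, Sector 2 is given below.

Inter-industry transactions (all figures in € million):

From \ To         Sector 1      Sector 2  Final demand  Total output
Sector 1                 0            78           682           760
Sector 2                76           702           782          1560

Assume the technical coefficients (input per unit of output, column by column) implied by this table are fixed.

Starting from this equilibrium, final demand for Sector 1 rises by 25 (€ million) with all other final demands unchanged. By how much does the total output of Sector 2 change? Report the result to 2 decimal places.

Technical coefficients a_ij = z_ij / X_j:
  a_11 = 0/760 = 0.00, a_21 = 76/760 = 0.10
  a_12 = 78/1560 = 0.05, a_22 = 702/1560 = 0.45
I − A =
  [   1.00    -0.05]
  [  -0.10     0.55]
det(I−A) = (1.00)(0.55) − (-0.05)(-0.10) = 0.5450
adj(I−A) = [[0.55, 0.05], [0.10, 1.00]]
(I − A)⁻¹ = adj(I−A) / det(I−A) ≈
  [   1.0092     0.0917]
  [   0.1835     1.8349]
Δx = (I − A)⁻¹ Δd with Δd having +25 in the Sector 1 component and 0 elsewhere.
So Δx_2 = L_21 · (+25), where L_21 = adj(I−A)_21 / det(I−A) = 0.10 / 0.5450.
Δx_2 = 0.10 × (+25) / 0.5450 = 2.50 / 0.5450 ≈ 4.59.

Δx_2 = 4.59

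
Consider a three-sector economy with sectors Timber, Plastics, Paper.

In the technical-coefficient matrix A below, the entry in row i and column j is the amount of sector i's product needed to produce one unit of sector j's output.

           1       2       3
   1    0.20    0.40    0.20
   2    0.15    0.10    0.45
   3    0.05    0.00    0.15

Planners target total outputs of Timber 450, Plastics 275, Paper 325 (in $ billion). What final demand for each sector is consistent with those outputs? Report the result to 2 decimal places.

I − A =
  [   0.80    -0.40    -0.20]
  [  -0.15     0.90    -0.45]
  [  -0.05     0.00     0.85]
d = (I − A) x:
  d_1 = (+0.80)·450 + (-0.40)·275 + (-0.20)·325 = 185.00
  d_2 = (-0.15)·450 + (+0.90)·275 + (-0.45)·325 = 33.75
  d_3 = (-0.05)·450 + (+0.00)·275 + (+0.85)·325 = 253.75

d_1 = 185.00, d_2 = 33.75, d_3 = 253.75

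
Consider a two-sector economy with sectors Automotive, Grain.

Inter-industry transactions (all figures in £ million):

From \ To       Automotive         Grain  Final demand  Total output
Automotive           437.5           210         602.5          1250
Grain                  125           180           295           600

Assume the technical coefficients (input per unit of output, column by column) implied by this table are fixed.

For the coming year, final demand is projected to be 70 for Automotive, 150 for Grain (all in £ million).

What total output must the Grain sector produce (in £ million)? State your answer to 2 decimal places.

Technical coefficients a_ij = z_ij / X_j:
  a_11 = 437.5/1250 = 0.35, a_21 = 125/1250 = 0.10
  a_12 = 210/600 = 0.35, a_22 = 180/600 = 0.30
I − A =
  [   0.65    -0.35]
  [  -0.10     0.70]
det(I−A) = (0.65)(0.70) − (-0.35)(-0.10) = 0.4200
adj(I−A) = [[0.70, 0.35], [0.10, 0.65]]
(I − A)⁻¹ = adj(I−A) / det(I−A) ≈
  [   1.6667     0.8333]
  [   0.2381     1.5476]
x = (I − A)⁻¹ d = adj(I−A)·d / det(I−A), with det(I−A) = 0.4200:
  x_1 = (0.70·70 + 0.35·150) / 0.4200 = 101.50 / 0.4200 ≈ 241.67
  x_2 = (0.10·70 + 0.65·150) / 0.4200 = 104.50 / 0.4200 ≈ 248.81

x_2 = 248.81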